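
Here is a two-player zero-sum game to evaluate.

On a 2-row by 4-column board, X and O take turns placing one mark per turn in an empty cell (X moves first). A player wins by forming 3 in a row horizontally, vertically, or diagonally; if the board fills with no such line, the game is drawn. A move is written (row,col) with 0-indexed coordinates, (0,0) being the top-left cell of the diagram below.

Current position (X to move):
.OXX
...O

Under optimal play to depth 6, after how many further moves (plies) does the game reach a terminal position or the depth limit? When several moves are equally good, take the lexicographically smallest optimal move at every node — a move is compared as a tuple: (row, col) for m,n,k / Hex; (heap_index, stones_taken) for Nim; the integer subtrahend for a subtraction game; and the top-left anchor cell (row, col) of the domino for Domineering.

PV length from [.OXX/...O]: 4 plies

p1 X@[.OXX/...O]: (0,0)[XOXX/...O]+0* (1,0)[.OXX/X..O]+0 (1,1)[.OXX/.X.O]+0 (1,2)[.OXX/..XO]+0
p2 O@[XOXX/...O]: (1,0)[XOXX/O..O]+0* (1,1)[XOXX/.O.O]+0 (1,2)[XOXX/..OO]+0
p3 X@[XOXX/O..O]: (1,1)[XOXX/OX.O]+0* (1,2)[XOXX/O.XO]+0
p4 O@[XOXX/OX.O]: (1,2)[XOXX/OXOO]+0*
p5 X@[XOXX/OXOO] terminal +0; root [.OXX/...O] d6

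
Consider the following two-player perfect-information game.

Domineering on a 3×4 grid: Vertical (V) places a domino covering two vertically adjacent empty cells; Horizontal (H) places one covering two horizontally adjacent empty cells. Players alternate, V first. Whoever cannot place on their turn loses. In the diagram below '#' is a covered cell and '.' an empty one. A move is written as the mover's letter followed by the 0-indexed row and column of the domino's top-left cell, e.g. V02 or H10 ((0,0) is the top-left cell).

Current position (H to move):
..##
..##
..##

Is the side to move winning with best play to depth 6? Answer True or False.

ply 1, H at ..##/..##/..## | H00=-1→####/..##/..##; H10=+1→..##/####/..##*; H20=-1→..##/..##/####
ply 2: ..##/####/..## is terminal -1 (V); from ..##/..##/..## depth 6

H winning at [..##/..##/..##]: True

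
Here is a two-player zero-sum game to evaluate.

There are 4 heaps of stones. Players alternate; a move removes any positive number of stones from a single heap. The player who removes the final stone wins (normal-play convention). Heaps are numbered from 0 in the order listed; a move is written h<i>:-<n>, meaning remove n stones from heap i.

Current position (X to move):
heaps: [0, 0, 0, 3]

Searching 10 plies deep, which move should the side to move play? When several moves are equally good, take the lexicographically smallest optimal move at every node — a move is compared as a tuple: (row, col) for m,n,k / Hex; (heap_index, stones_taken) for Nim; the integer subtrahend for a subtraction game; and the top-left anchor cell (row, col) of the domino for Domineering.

[(0,0,0,3)] X move#1: h3:-1:-1/(0,0,0,2), h3:-2:-1/(0,0,0,1), h3:-3:+1/(0,0,0,0)*
[(0,0,0,0)] end (terminal -1, O#2); searched (0,0,0,3) to 10

X's best at [(0,0,0,3)]: h3:-3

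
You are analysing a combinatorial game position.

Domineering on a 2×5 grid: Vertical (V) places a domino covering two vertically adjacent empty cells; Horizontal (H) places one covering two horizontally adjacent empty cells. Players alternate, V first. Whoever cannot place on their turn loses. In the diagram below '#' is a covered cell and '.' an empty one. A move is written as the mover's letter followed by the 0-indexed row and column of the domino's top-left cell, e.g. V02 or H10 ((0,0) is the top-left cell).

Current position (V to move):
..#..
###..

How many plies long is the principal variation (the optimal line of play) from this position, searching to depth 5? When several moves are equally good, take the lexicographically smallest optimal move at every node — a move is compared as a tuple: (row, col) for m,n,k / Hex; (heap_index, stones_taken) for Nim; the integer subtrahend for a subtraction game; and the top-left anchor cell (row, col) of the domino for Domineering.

p1 V@[..#../###..]: V03[..##./####.]+1* V04[..#.#/###.#]+1
p2 H@[..##./####.]: H00[####./####.]-1*
p3 V@[####./####.]: V04[#####/#####]+1*
p4 H@[#####/#####] terminal -1; root [..#../###..] d5

PV length from [..#../###..]: 3 plies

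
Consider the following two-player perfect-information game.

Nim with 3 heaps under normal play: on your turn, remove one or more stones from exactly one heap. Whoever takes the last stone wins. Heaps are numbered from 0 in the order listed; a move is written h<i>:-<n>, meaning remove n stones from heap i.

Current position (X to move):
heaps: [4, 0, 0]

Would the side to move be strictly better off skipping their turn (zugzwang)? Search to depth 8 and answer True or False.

zugzwang((4,0,0), X) = False

p1 X@[(4,0,0)]: h0:-1[(3,0,0)]-1 h0:-2[(2,0,0)]-1 h0:-3[(1,0,0)]-1 h0:-4[(0,0,0)]+1*
p2 O@[(0,0,0)] terminal -1; root [(4,0,0)] d8
if X skipped the turn, O would face:
~ p1 O@[(4,0,0)]: h0:-1[(3,0,0)]-1 h0:-2[(2,0,0)]-1 h0:-3[(1,0,0)]-1 h0:-4[(0,0,0)]+1*
~ p2 X@[(0,0,0)] terminal -1; root [(4,0,0)] d8
compare (X): move=+1 vs pass=-1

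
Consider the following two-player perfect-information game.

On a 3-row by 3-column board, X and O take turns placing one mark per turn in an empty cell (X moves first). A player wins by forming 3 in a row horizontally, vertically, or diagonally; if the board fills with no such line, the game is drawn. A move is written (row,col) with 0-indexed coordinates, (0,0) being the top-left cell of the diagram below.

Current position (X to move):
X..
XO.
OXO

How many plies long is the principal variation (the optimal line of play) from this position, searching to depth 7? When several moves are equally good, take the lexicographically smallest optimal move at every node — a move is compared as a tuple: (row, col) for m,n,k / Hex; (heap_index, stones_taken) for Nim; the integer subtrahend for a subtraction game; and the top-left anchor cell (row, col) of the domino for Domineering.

PV length from [X../XO./OXO]: 3 plies

p1 X@[X../XO./OXO]: (0,1)[XX./XO./OXO]-1 (0,2)[X.X/XO./OXO]+0* (1,2)[X../XOX/OXO]-1
p2 O@[X.X/XO./OXO]: (0,1)[XOX/XO./OXO]+0* (1,2)[X.X/XOO/OXO]-1
p3 X@[XOX/XO./OXO]: (1,2)[XOX/XOX/OXO]+0*
p4 O@[XOX/XOX/OXO] terminal +0; root [X../XO./OXO] d7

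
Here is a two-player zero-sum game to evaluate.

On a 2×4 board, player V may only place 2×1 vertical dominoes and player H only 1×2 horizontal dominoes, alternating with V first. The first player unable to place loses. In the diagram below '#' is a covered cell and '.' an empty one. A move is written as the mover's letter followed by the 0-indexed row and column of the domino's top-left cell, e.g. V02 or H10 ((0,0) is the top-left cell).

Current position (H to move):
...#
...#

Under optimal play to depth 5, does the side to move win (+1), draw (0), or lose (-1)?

value(...#/...#, H) = +1

p1 H@[...#/...#]: H00[##.#/...#]+1* H01[.###/...#]+1 H10[...#/##.#]+1 H11[...#/.###]+1
p2 V@[##.#/...#]: V02[####/..##]-1*
p3 H@[####/..##]: H10[####/####]+1*
p4 V@[####/####] terminal -1; root [...#/...#] d5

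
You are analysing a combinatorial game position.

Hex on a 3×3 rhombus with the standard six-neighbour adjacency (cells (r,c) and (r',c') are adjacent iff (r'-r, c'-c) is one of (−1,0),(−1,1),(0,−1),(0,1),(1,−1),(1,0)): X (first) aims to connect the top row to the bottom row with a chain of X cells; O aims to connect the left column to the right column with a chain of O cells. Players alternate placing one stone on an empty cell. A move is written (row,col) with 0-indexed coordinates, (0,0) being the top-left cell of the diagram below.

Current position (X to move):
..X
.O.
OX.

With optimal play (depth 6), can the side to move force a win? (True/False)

X winning at [..X/.O./OX.]: True

ply 1, X at ..X/.O./OX. | (0,0)=-1→X.X/.O./OX.; (0,1)=-1→.XX/.O./OX.; (1,0)=-1→..X/XO./OX.; (1,2)=+1→..X/.OX/OX.*; (2,2)=-1→..X/.O./OXX
ply 2: ..X/.OX/OX. is terminal -1 (O); from ..X/.O./OX. depth 6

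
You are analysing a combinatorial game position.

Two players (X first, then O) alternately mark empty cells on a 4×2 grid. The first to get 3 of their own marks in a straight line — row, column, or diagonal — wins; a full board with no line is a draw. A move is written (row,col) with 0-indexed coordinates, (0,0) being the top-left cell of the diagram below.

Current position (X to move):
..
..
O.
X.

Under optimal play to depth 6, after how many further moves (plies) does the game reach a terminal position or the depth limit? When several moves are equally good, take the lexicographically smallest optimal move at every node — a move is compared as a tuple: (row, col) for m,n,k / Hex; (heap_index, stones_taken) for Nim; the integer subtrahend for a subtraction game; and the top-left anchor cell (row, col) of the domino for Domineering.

ply 1, X at ../../O./X. | (0,0)=+0→X./../O./X.*; (0,1)=+0→.X/../O./X.; (1,0)=+0→../X./O./X.; (1,1)=+0→../.X/O./X.; (2,1)=+0→../../OX/X.; (3,1)=+0→../../O./XX
ply 2, O at X./../O./X. | (0,1)=+0→XO/../O./X.*; (1,0)=+0→X./O./O./X.; (1,1)=+0→X./.O/O./X.; (2,1)=+0→X./../OO/X.; (3,1)=+0→X./../O./XO
ply 3, X at XO/../O./X. | (1,0)=+0→XO/X./O./X.*; (1,1)=+0→XO/.X/O./X.; (2,1)=+0→XO/../OX/X.; (3,1)=+0→XO/../O./XX
ply 4, O at XO/X./O./X. | (1,1)=+0→XO/XO/O./X.*; (2,1)=+0→XO/X./OO/X.; (3,1)=+0→XO/X./O./XO
ply 5, X at XO/XO/O./X. | (2,1)=+0→XO/XO/OX/X.*; (3,1)=-1→XO/XO/O./XX
ply 6, O at XO/XO/OX/X. | (3,1)=+0→XO/XO/OX/XO*
ply 7: XO/XO/OX/XO is terminal +0 (X); from ../../O./X. depth 6

PV length from [../../O./X.]: 6 plies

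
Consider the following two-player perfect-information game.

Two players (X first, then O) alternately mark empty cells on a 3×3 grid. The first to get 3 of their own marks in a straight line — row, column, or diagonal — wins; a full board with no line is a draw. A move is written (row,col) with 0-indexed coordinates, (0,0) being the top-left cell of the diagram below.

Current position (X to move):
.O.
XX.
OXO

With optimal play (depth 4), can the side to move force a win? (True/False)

X winning at [.O./XX./OXO]: True

ply 1, X at .O./XX./OXO | (0,0)=+0→XO./XX./OXO; (0,2)=+0→.OX/XX./OXO; (1,2)=+1→.O./XXX/OXO*
ply 2: .O./XXX/OXO is terminal -1 (O); from .O./XX./OXO depth 4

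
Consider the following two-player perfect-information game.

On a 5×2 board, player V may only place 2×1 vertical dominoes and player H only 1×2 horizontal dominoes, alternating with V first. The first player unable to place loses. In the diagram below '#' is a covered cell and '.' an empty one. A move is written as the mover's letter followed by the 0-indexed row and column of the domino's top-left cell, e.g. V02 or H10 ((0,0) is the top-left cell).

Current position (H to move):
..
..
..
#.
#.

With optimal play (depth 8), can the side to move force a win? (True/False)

[../../../#./#.] H move#1: H00:-1/##/../../#./#., H10:+1/../##/../#./#.*, H20:-1/../../##/#./#.
[../##/../#./#.] V move#2: V21:-1/../##/.#/##/#.*, V31:-1/../##/../##/##
[../##/.#/##/#.] H move#3: H00:+1/##/##/.#/##/#.*
[##/##/.#/##/#.] end (terminal -1, V#4); searched ../../../#./#. to 8

H winning at [../../../#./#.]: True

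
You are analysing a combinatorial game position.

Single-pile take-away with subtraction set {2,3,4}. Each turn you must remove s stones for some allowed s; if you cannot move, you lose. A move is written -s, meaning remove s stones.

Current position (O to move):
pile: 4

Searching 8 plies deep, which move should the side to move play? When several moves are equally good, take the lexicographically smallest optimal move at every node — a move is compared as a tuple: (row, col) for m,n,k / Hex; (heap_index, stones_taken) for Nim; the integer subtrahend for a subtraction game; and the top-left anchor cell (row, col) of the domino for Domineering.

p1 O@[4]: -2[2]-1 -3[1]+1* -4[0]+1
p2 X@[1] terminal -1; root [4] d8

O's best at [4]: -3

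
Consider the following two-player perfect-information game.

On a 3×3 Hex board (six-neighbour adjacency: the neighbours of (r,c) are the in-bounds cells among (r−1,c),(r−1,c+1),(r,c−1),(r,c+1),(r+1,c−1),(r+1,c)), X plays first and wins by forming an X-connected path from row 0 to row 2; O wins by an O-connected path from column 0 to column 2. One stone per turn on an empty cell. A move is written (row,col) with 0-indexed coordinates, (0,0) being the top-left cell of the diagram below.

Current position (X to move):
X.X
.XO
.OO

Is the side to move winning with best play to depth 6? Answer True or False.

ply 1, X at X.X/.XO/.OO | (0,1)=-1→XXX/.XO/.OO; (1,0)=-1→X.X/XXO/.OO; (2,0)=+1→X.X/.XO/XOO*
ply 2: X.X/.XO/XOO is terminal -1 (O); from X.X/.XO/.OO depth 6

X winning at [X.X/.XO/.OO]: True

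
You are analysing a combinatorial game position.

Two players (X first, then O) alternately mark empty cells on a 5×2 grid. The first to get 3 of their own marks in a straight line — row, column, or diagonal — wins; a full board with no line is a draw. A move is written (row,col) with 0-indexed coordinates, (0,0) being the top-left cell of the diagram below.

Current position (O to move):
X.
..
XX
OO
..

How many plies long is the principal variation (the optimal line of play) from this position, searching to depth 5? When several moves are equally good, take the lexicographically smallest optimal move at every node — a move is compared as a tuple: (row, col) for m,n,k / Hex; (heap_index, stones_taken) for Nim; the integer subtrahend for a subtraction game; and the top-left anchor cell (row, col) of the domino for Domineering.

p1 O@[X./../XX/OO/..]: (0,1)[XO/../XX/OO/..]-1 (1,0)[X./O./XX/OO/..]+0* (1,1)[X./.O/XX/OO/..]-1 (4,0)[X./../XX/OO/O.]-1 (4,1)[X./../XX/OO/.O]-1
p2 X@[X./O./XX/OO/..]: (0,1)[XX/O./XX/OO/..]+0* (1,1)[X./OX/XX/OO/..]+0 (4,0)[X./O./XX/OO/X.]+0 (4,1)[X./O./XX/OO/.X]+0
p3 O@[XX/O./XX/OO/..]: (1,1)[XX/OO/XX/OO/..]+0* (4,0)[XX/O./XX/OO/O.]-1 (4,1)[XX/O./XX/OO/.O]-1
p4 X@[XX/OO/XX/OO/..]: (4,0)[XX/OO/XX/OO/X.]+0* (4,1)[XX/OO/XX/OO/.X]+0
p5 O@[XX/OO/XX/OO/X.]: (4,1)[XX/OO/XX/OO/XO]+0*
p6 X@[XX/OO/XX/OO/XO] terminal +0; root [X./../XX/OO/..] d5

PV length from [X./../XX/OO/..]: 5 plies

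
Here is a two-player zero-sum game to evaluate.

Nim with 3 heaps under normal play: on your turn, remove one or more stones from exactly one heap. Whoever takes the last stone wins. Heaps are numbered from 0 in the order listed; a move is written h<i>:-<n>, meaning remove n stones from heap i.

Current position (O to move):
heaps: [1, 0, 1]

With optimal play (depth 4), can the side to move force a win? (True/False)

p1 O@[(1,0,1)]: h0:-1[(0,0,1)]-1* h2:-1[(1,0,0)]-1
p2 X@[(0,0,1)]: h2:-1[(0,0,0)]+1*
p3 O@[(0,0,0)] terminal -1; root [(1,0,1)] d4

O winning at [(1,0,1)]: False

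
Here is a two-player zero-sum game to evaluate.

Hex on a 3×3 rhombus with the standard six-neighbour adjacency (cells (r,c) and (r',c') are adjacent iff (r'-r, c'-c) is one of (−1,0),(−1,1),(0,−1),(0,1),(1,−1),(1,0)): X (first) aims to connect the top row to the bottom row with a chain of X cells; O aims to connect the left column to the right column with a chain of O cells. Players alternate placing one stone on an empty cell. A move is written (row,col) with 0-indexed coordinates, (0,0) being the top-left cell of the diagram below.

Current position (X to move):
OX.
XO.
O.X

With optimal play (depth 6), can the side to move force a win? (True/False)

X winning at [OX./XO./O.X]: False

ply 1, X at OX./XO./O.X | (0,2)=-1→OXX/XO./O.X*; (1,2)=-1→OX./XOX/O.X; (2,1)=-1→OX./XO./OXX
ply 2, O at OXX/XO./O.X | (1,2)=+1→OXX/XOO/O.X*; (2,1)=-1→OXX/XO./OOX
ply 3: OXX/XOO/O.X is terminal -1 (X); from OX./XO./O.X depth 6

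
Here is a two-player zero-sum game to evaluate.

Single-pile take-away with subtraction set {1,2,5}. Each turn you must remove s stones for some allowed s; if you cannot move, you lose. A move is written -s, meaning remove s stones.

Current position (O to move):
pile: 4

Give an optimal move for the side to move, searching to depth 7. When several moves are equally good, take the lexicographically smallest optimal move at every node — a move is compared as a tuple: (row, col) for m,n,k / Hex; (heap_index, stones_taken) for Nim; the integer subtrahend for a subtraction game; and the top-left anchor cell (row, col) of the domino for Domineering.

O's best at [4]: -1

[4] O move#1: -1:+1/3*, -2:-1/2
[3] X move#2: -1:-1/2*, -2:-1/1
[2] O move#3: -1:-1/1, -2:+1/0*
[0] end (terminal -1, X#4); searched 4 to 7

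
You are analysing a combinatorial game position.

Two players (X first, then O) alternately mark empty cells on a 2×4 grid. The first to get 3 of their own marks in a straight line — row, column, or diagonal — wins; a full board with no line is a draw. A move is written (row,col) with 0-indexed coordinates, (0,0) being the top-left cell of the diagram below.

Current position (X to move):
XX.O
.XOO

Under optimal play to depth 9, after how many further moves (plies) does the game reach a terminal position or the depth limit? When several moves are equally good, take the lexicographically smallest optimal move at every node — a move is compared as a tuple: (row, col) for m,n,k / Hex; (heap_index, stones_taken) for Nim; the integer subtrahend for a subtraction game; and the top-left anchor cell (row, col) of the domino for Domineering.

ply 1, X at XX.O/.XOO | (0,2)=+1→XXXO/.XOO*; (1,0)=+0→XX.O/XXOO
ply 2: XXXO/.XOO is terminal -1 (O); from XX.O/.XOO depth 9

PV length from [XX.O/.XOO]: 1 ply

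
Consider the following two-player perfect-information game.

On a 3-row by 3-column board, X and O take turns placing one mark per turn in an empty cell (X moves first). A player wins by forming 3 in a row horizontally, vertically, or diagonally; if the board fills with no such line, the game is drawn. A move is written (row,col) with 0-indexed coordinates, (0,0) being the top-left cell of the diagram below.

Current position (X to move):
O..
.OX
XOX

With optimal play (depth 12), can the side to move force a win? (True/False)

ply 1, X at O../.OX/XOX | (0,1)=+0→OX./.OX/XOX; (0,2)=+1→O.X/.OX/XOX*; (1,0)=-1→O../XOX/XOX
ply 2: O.X/.OX/XOX is terminal -1 (O); from O../.OX/XOX depth 12

X winning at [O../.OX/XOX]: True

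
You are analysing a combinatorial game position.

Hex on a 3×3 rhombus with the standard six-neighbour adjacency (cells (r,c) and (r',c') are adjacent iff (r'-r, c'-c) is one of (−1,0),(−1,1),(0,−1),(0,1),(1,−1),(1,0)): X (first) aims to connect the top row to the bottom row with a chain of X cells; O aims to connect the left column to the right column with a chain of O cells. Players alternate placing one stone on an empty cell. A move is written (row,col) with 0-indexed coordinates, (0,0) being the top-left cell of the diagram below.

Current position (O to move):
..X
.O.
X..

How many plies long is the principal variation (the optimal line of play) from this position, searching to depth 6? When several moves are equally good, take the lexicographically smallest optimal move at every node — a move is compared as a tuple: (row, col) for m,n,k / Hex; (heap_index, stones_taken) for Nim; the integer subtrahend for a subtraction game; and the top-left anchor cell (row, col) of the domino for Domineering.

PV length from [..X/.O./X..]: 6 plies

p1 O@[..X/.O./X..]: (0,0)[O.X/.O./X..]-1* (0,1)[.OX/.O./X..]-1 (1,0)[..X/OO./X..]-1 (1,2)[..X/.OO/X..]-1 (2,1)[..X/.O./XO.]-1 (2,2)[..X/.O./X.O]-1
p2 X@[O.X/.O./X..]: (0,1)[OXX/.O./X..]+1* (1,0)[O.X/XO./X..]+1 (1,2)[O.X/.OX/X..]+1 (2,1)[O.X/.O./XX.]-1 (2,2)[O.X/.O./X.X]-1
p3 O@[OXX/.O./X..]: (1,0)[OXX/OO./X..]-1* (1,2)[OXX/.OO/X..]-1 (2,1)[OXX/.O./XO.]-1 (2,2)[OXX/.O./X.O]-1
p4 X@[OXX/OO./X..]: (1,2)[OXX/OOX/X..]+1* (2,1)[OXX/OO./XX.]-1 (2,2)[OXX/OO./X.X]-1
p5 O@[OXX/OOX/X..]: (2,1)[OXX/OOX/XO.]-1* (2,2)[OXX/OOX/X.O]-1
p6 X@[OXX/OOX/XO.]: (2,2)[OXX/OOX/XOX]+1*
p7 O@[OXX/OOX/XOX] terminal -1; root [..X/.O./X..] d6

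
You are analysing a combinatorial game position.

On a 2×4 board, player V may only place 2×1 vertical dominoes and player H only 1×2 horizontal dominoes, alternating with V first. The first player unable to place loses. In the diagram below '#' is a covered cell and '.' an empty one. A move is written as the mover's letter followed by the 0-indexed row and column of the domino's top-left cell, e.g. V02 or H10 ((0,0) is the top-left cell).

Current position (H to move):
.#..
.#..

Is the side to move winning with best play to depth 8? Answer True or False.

H winning at [.#../.#..]: True

ply 1, H at .#../.#.. | H02=+1→.###/.#..*; H12=+1→.#../.###
ply 2, V at .###/.#.. | V00=-1→####/##..*
ply 3, H at ####/##.. | H12=+1→####/####*
ply 4: ####/#### is terminal -1 (V); from .#../.#.. depth 8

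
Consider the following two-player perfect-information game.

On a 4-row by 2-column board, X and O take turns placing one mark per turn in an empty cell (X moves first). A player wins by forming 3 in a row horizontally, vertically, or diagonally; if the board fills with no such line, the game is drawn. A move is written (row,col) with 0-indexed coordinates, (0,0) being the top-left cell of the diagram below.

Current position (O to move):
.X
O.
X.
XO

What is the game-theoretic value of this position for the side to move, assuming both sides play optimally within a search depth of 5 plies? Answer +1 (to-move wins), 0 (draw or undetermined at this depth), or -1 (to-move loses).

value(.X/O./X./XO, O) = 0

ply 1, O at .X/O./X./XO | (0,0)=+0→OX/O./X./XO*; (1,1)=+0→.X/OO/X./XO; (2,1)=+0→.X/O./XO/XO
ply 2, X at OX/O./X./XO | (1,1)=+0→OX/OX/X./XO*; (2,1)=+0→OX/O./XX/XO
ply 3, O at OX/OX/X./XO | (2,1)=+0→OX/OX/XO/XO*
ply 4: OX/OX/XO/XO is terminal +0 (X); from .X/O./X./XO depth 5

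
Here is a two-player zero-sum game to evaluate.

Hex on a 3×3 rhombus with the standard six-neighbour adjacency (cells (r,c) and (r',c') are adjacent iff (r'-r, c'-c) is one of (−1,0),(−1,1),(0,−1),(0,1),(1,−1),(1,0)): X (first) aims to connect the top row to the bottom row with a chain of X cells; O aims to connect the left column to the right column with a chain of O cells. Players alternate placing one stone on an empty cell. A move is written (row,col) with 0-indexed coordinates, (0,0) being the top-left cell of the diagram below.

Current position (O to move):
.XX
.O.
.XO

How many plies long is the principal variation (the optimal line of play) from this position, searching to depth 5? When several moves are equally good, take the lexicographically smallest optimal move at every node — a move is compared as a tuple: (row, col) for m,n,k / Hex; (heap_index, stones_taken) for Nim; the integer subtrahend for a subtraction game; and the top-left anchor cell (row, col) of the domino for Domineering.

[.XX/.O./.XO] O move#1: (0,0):-1/OXX/.O./.XO, (1,0):-1/.XX/OO./.XO, (1,2):+1/.XX/.OO/.XO*, (2,0):-1/.XX/.O./OXO
[.XX/.OO/.XO] X move#2: (0,0):-1/XXX/.OO/.XO*, (1,0):-1/.XX/XOO/.XO, (2,0):-1/.XX/.OO/XXO
[XXX/.OO/.XO] O move#3: (1,0):+1/XXX/OOO/.XO*, (2,0):+1/XXX/.OO/OXO
[XXX/OOO/.XO] end (terminal -1, X#4); searched .XX/.O./.XO to 5

PV length from [.XX/.O./.XO]: 3 plies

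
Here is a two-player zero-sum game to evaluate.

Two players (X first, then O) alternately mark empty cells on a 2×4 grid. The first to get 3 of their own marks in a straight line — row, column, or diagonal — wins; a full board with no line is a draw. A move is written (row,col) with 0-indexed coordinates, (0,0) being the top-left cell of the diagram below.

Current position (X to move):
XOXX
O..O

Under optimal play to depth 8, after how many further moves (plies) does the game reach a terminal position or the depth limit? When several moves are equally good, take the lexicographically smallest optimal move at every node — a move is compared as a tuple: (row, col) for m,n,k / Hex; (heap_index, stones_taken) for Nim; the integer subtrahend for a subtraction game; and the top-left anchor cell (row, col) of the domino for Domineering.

PV length from [XOXX/O..O]: 2 plies

ply 1, X at XOXX/O..O | (1,1)=+0→XOXX/OX.O*; (1,2)=+0→XOXX/O.XO
ply 2, O at XOXX/OX.O | (1,2)=+0→XOXX/OXOO*
ply 3: XOXX/OXOO is terminal +0 (X); from XOXX/O..O depth 8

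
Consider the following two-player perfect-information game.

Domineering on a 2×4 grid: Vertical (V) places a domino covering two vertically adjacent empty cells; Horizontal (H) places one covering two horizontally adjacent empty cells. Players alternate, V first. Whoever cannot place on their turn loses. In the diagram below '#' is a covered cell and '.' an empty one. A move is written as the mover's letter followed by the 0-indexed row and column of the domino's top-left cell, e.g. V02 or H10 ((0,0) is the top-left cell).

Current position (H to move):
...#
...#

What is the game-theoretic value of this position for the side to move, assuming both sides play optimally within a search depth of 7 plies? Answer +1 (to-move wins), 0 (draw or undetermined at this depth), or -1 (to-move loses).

value(...#/...#, H) = +1

p1 H@[...#/...#]: H00[##.#/...#]+1* H01[.###/...#]+1 H10[...#/##.#]+1 H11[...#/.###]+1
p2 V@[##.#/...#]: V02[####/..##]-1*
p3 H@[####/..##]: H10[####/####]+1*
p4 V@[####/####] terminal -1; root [...#/...#] d7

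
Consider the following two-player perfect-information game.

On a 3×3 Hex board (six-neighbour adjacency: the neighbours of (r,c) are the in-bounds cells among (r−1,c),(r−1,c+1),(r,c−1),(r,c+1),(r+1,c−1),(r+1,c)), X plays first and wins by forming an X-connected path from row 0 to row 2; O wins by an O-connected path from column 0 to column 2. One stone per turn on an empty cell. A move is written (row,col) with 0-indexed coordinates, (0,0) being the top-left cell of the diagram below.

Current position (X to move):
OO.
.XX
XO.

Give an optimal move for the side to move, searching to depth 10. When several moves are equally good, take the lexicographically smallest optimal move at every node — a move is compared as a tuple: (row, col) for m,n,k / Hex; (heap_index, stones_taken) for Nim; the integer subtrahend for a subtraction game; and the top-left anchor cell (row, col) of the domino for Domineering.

X's best at [OO./.XX/XO.]: (0,2)

[OO./.XX/XO.] X move#1: (0,2):+1/OOX/.XX/XO.*, (1,0):-1/OO./XXX/XO., (2,2):-1/OO./.XX/XOX
[OOX/.XX/XO.] end (terminal -1, O#2); searched OO./.XX/XO. to 10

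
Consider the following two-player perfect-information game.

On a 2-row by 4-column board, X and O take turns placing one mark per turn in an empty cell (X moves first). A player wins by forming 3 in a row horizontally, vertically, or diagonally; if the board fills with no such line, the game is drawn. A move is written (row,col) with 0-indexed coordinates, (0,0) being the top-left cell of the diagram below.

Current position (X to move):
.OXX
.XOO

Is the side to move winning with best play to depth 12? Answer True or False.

p1 X@[.OXX/.XOO]: (0,0)[XOXX/.XOO]+0* (1,0)[.OXX/XXOO]+0
p2 O@[XOXX/.XOO]: (1,0)[XOXX/OXOO]+0*
p3 X@[XOXX/OXOO] terminal +0; root [.OXX/.XOO] d12

X winning at [.OXX/.XOO]: False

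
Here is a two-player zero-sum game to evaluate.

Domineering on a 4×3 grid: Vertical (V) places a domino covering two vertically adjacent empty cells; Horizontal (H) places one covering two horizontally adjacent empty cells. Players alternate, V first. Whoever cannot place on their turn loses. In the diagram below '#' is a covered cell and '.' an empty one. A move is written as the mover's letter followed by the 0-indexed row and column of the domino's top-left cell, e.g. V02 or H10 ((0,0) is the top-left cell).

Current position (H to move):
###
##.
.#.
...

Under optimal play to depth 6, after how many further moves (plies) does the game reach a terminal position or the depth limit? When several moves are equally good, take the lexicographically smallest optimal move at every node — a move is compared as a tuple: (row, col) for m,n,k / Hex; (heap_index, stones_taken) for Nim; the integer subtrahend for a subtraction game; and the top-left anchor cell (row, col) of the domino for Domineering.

[###/##./.#./...] H move#1: H30:-1/###/##./.#./##.*, H31:-1/###/##./.#./.##
[###/##./.#./##.] V move#2: V12:+1/###/###/.##/##.*, V22:+1/###/##./.##/###
[###/###/.##/##.] end (terminal -1, H#3); searched ###/##./.#./... to 6

PV length from [###/##./.#./...]: 2 plies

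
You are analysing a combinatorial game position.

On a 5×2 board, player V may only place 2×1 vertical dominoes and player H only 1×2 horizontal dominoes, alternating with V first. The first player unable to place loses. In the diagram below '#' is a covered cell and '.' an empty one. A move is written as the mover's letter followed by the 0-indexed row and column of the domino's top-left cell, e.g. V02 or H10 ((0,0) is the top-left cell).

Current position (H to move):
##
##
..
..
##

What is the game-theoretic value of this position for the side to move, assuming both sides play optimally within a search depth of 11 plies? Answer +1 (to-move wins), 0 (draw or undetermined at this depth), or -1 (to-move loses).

p1 H@[##/##/../../##]: H20[##/##/##/../##]+1* H30[##/##/../##/##]+1
p2 V@[##/##/##/../##] terminal -1; root [##/##/../../##] d11

value(##/##/../../##, H) = +1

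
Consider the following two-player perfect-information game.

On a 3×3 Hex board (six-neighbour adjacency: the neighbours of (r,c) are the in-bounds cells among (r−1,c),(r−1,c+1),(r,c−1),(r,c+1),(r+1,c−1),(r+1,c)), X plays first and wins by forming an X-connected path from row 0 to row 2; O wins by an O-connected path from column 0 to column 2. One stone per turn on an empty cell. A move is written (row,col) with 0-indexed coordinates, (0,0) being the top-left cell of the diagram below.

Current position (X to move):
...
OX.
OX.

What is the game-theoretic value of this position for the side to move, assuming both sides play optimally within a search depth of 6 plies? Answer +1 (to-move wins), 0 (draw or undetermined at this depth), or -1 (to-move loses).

value(.../OX./OX., X) = +1

ply 1, X at .../OX./OX. | (0,0)=+1→X../OX./OX.*; (0,1)=+1→.X./OX./OX.; (0,2)=+1→..X/OX./OX.; (1,2)=+1→.../OXX/OX.; (2,2)=+1→.../OX./OXX
ply 2, O at X../OX./OX. | (0,1)=-1→XO./OX./OX.*; (0,2)=-1→X.O/OX./OX.; (1,2)=-1→X../OXO/OX.; (2,2)=-1→X../OX./OXO
ply 3, X at XO./OX./OX. | (0,2)=+1→XOX/OX./OX.*; (1,2)=-1→XO./OXX/OX.; (2,2)=-1→XO./OX./OXX
ply 4: XOX/OX./OX. is terminal -1 (O); from .../OX./OX. depth 6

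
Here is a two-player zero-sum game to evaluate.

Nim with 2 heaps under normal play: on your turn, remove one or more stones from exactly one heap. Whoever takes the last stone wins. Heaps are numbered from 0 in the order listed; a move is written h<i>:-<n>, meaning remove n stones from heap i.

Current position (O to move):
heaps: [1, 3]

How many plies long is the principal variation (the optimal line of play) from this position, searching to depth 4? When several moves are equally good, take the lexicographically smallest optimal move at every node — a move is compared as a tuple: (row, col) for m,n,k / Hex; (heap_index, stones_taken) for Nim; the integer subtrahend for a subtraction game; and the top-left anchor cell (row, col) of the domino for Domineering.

ply 1, O at (1,3) | h0:-1=-1→(0,3); h1:-1=-1→(1,2); h1:-2=+1→(1,1)*; h1:-3=-1→(1,0)
ply 2, X at (1,1) | h0:-1=-1→(0,1)*; h1:-1=-1→(1,0)
ply 3, O at (0,1) | h1:-1=+1→(0,0)*
ply 4: (0,0) is terminal -1 (X); from (1,3) depth 4

PV length from [(1,3)]: 3 plies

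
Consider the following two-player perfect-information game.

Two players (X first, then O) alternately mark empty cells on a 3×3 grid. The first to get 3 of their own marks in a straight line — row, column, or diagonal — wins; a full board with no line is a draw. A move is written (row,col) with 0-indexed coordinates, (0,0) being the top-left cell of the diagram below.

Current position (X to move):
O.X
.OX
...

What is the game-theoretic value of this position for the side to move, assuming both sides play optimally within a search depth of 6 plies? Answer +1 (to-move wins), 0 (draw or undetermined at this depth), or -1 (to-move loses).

[O.X/.OX/...] X move#1: (0,1):-1/OXX/.OX/..., (1,0):-1/O.X/XOX/..., (2,0):-1/O.X/.OX/X.., (2,1):-1/O.X/.OX/.X., (2,2):+1/O.X/.OX/..X*
[O.X/.OX/..X] end (terminal -1, O#2); searched O.X/.OX/... to 6

value(O.X/.OX/..., X) = +1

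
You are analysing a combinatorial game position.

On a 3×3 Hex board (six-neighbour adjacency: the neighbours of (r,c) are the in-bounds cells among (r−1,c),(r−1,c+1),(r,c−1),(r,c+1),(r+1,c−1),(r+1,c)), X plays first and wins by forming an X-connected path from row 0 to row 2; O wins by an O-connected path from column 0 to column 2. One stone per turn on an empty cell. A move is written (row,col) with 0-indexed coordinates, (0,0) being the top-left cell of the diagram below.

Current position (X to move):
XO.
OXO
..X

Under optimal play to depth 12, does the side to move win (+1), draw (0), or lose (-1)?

ply 1, X at XO./OXO/..X | (0,2)=+1→XOX/OXO/..X*; (2,0)=-1→XO./OXO/X.X; (2,1)=-1→XO./OXO/.XX
ply 2, O at XOX/OXO/..X | (2,0)=-1→XOX/OXO/O.X*; (2,1)=-1→XOX/OXO/.OX
ply 3, X at XOX/OXO/O.X | (2,1)=+1→XOX/OXO/OXX*
ply 4: XOX/OXO/OXX is terminal -1 (O); from XO./OXO/..X depth 12

value(XO./OXO/..X, X) = +1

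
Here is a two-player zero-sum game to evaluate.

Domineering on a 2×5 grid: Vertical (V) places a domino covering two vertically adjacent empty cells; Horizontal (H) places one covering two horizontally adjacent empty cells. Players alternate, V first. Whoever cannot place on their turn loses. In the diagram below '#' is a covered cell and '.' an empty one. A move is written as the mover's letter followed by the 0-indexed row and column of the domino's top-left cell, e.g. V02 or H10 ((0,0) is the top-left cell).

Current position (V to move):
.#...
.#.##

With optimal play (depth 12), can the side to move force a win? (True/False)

[.#.../.#.##] V move#1: V00:-1/##.../##.##, V02:+1/.##../.####*
[.##../.####] H move#2: H03:-1/.####/.####*
[.####/.####] V move#3: V00:+1/#####/#####*
[#####/#####] end (terminal -1, H#4); searched .#.../.#.## to 12

V winning at [.#.../.#.##]: True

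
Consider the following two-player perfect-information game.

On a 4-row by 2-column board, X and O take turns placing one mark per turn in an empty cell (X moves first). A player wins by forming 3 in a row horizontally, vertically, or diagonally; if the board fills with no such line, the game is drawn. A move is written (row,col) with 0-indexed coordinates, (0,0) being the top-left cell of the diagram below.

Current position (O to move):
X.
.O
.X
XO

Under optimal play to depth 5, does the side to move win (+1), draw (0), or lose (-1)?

value(X./.O/.X/XO, O) = 0

p1 O@[X./.O/.X/XO]: (0,1)[XO/.O/.X/XO]+0* (1,0)[X./OO/.X/XO]+0 (2,0)[X./.O/OX/XO]+0
p2 X@[XO/.O/.X/XO]: (1,0)[XO/XO/.X/XO]+0* (2,0)[XO/.O/XX/XO]+0
p3 O@[XO/XO/.X/XO]: (2,0)[XO/XO/OX/XO]+0*
p4 X@[XO/XO/OX/XO] terminal +0; root [X./.O/.X/XO] d5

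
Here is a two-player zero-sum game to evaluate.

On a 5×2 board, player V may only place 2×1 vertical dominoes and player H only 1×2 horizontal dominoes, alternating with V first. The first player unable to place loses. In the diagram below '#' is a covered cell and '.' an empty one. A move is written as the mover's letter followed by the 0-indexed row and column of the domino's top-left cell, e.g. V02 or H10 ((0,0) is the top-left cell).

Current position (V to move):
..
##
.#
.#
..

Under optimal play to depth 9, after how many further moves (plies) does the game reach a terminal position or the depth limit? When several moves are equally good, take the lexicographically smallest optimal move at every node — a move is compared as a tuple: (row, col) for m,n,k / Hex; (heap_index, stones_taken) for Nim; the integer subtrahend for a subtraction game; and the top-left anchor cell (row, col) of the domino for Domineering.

ply 1, V at ../##/.#/.#/.. | V20=-1→../##/##/##/..*; V30=-1→../##/.#/##/#.
ply 2, H at ../##/##/##/.. | H00=+1→##/##/##/##/..*; H40=+1→../##/##/##/##
ply 3: ##/##/##/##/.. is terminal -1 (V); from ../##/.#/.#/.. depth 9

PV length from [../##/.#/.#/..]: 2 plies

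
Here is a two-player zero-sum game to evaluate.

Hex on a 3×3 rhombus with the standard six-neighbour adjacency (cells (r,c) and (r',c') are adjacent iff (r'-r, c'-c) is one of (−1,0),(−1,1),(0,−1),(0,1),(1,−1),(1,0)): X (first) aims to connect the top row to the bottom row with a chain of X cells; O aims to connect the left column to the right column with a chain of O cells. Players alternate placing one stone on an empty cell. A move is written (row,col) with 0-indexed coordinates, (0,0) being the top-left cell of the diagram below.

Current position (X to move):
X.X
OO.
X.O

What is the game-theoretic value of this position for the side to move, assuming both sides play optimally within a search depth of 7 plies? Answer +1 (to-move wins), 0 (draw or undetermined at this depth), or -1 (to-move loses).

[X.X/OO./X.O] X move#1: (0,1):-1/XXX/OO./X.O*, (1,2):-1/X.X/OOX/X.O, (2,1):-1/X.X/OO./XXO
[XXX/OO./X.O] O move#2: (1,2):+1/XXX/OOO/X.O*, (2,1):+1/XXX/OO./XOO
[XXX/OOO/X.O] end (terminal -1, X#3); searched X.X/OO./X.O to 7

value(X.X/OO./X.O, X) = -1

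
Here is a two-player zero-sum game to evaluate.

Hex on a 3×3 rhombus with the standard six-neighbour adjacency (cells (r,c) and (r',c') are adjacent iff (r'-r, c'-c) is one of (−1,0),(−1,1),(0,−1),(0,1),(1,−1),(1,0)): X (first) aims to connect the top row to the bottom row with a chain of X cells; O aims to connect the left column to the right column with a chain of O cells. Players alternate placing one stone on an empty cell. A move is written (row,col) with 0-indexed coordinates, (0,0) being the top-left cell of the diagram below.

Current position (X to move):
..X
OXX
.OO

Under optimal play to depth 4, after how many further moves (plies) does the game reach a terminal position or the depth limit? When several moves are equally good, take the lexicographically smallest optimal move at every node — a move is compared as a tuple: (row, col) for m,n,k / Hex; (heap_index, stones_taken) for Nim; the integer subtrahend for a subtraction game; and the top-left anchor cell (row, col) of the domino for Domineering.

PV length from [..X/OXX/.OO]: 1 ply

ply 1, X at ..X/OXX/.OO | (0,0)=-1→X.X/OXX/.OO; (0,1)=-1→.XX/OXX/.OO; (2,0)=+1→..X/OXX/XOO*
ply 2: ..X/OXX/XOO is terminal -1 (O); from ..X/OXX/.OO depth 4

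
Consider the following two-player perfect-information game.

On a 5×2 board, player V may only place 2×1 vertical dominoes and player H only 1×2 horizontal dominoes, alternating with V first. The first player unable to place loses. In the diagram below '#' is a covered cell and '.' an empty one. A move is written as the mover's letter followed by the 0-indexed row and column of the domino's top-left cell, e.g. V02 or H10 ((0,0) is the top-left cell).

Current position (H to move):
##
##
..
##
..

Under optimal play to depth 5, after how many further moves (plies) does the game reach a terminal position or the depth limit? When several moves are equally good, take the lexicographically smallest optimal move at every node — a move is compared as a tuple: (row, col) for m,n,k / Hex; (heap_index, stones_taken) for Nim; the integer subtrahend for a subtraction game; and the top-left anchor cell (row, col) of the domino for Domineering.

PV length from [##/##/../##/..]: 1 ply

p1 H@[##/##/../##/..]: H20[##/##/##/##/..]+1* H40[##/##/../##/##]+1
p2 V@[##/##/##/##/..] terminal -1; root [##/##/../##/..] d5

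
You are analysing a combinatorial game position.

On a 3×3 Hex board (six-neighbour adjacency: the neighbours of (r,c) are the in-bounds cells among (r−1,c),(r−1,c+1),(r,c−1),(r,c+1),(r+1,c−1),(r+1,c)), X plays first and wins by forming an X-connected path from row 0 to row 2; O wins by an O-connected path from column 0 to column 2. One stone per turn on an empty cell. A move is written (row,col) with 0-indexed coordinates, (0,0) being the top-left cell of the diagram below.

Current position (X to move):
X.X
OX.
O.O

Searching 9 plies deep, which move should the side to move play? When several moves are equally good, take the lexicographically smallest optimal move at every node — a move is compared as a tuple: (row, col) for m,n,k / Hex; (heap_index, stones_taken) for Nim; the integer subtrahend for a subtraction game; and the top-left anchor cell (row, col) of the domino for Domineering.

p1 X@[X.X/OX./O.O]: (0,1)[XXX/OX./O.O]-1 (1,2)[X.X/OXX/O.O]-1 (2,1)[X.X/OX./OXO]+1*
p2 O@[X.X/OX./OXO] terminal -1; root [X.X/OX./O.O] d9

X's best at [X.X/OX./O.O]: (2,1)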